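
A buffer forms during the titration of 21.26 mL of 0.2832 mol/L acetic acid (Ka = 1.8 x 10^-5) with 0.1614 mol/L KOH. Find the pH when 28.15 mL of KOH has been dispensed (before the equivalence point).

Initial n(CH3COOH) = 0.2832 x 0.02126 = 0.006021 mol.
n(KOH) added = 0.1614 x 0.02815 = 0.004543 mol, converting that many moles of CH3COOH to CH3COO-.
Remaining n(CH3COOH) = 0.001477 mol; n(CH3COO-) = 0.004543 mol.
By Henderson-Hasselbalch, pH = pKa + log([A^-]/[HA]) = 4.74 + log(0.004543/0.001477) = 4.74 + (+0.49) = 5.23.

5.23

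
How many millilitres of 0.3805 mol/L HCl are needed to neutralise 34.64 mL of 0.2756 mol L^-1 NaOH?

n(NaOH) = 0.2756 mol/L x 0.03464 L = 0.009547 mol.
At equivalence n(HCl) = n(NaOH) = 0.009547 mol.
V(HCl) = 0.009547 / 0.3805 = 0.02509 L = 25.1 mL.

25.1 mL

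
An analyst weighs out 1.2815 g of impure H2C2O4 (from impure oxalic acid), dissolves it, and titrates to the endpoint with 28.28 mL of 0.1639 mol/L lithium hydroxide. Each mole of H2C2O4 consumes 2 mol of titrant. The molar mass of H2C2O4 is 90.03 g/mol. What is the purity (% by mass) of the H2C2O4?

n(LiOH) = 0.1639 x 0.02828 = 0.004635 mol.
n(H2C2O4) = 0.004635 / 2 = 0.002318 mol.
mass of H2C2O4 = 0.002318 x 90.03 = 0.2086 g.
% purity = 0.2086 / 1.2815 x 100 = 16.3%.

16.3%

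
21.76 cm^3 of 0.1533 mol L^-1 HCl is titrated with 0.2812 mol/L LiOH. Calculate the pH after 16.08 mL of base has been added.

12.50

n(acid) = 0.1533 x 0.02176 = 0.003336 mol; n(LiOH) added = 0.2812 x 0.01608 = 0.004522 mol.
Base is in excess by 0.004522 - 0.003336 = 0.001186 mol in a total volume of 0.03784 L.
[OH^-] = 0.001186/0.03784 = 0.03134 M, so pOH = 1.50 and pH = 14.00 - 1.50 = 12.50.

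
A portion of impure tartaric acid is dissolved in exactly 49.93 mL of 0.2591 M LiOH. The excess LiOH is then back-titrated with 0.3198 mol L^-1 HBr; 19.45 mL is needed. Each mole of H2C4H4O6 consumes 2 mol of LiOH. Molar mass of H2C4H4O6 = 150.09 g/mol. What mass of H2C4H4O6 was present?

0.504 g

Total n(LiOH) added = 0.2591 x 0.04993 = 0.01294 mol.
n(HBr) used = 0.3198 x 0.01945 = 0.006220 mol, which equals the excess n(LiOH).
So n(LiOH) consumed by the sample = 0.01294 - 0.006220 = 0.006717 mol.
n(H2C4H4O6) = 0.006717 / 2 = 0.003358 mol.
mass = 0.003358 mol x 150.09 g/mol = 0.504 g.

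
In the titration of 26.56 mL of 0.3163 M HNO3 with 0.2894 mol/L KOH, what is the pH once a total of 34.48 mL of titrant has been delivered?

n(acid) = 0.3163 x 0.02656 = 0.008401 mol; n(KOH) added = 0.2894 x 0.03448 = 0.009979 mol.
Base is in excess by 0.009979 - 0.008401 = 0.001578 mol in a total volume of 0.06104 L.
[OH^-] = 0.001578/0.06104 = 0.02585 M, so pOH = 1.59 and pH = 14.00 - 1.59 = 12.41.

12.41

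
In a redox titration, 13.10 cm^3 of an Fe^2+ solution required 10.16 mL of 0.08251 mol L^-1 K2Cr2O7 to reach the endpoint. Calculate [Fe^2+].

n(K2Cr2O7) = 0.08251 x 0.01016 = 0.0008383 mol.
From the balanced equation, 1 mol K2Cr2O7 reacts with 6 mol Fe^2+, so n(Fe^2+) = 0.0008383 x 6/1 = 0.005030 mol.
[Fe^2+] = 0.005030 / 0.01310 L = 0.384 M.

0.384 M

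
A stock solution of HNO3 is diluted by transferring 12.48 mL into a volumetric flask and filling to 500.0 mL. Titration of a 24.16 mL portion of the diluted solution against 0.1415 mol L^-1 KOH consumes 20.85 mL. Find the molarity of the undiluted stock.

4.89 M

n(KOH) = 0.1415 x 0.02085 = 0.002950 mol.
n(HNO3) in the aliquot = 0.002950 mol.
[diluted HNO3] = 0.002950 / 0.02416 = 0.1221 M.
Dilution factor = 500.0/12.48 = 40.06, so [stock] = 0.1221 x 40.06 = 4.89 M.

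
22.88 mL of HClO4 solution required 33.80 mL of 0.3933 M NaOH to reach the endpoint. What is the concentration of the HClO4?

0.581 M

n(NaOH) delivered = 0.3933 x 0.03380 = 0.01329 mol.
For a 1:1 reaction, n(HClO4) = 0.01329 mol.
[HClO4] = 0.01329 mol / 0.02288 L = 0.581 M.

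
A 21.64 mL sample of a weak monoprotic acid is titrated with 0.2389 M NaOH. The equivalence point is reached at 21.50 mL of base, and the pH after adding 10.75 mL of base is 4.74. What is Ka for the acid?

10.75 mL is half of the equivalence volume, so this is the half-equivalence point where [HA] = [A^-].
At half-equivalence pH = pKa, so pKa = 4.74.
Ka = 10^(-4.74) = 1.8 x 10^-5.

1.8 x 10^-5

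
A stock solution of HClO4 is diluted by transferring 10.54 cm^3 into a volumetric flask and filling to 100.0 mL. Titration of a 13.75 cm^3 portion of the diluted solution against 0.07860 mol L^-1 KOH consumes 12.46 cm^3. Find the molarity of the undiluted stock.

0.676 M

n(KOH) = 0.07860 x 0.01246 = 0.0009794 mol.
n(HClO4) in the aliquot = 0.0009794 mol.
[diluted HClO4] = 0.0009794 / 0.01375 = 0.07123 M.
Dilution factor = 100.0/10.54 = 9.488, so [stock] = 0.07123 x 9.488 = 0.676 M.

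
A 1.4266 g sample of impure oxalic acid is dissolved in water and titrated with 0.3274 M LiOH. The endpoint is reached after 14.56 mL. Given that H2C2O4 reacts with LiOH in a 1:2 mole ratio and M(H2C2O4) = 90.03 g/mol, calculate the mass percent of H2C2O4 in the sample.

n(LiOH) = 0.3274 x 0.01456 = 0.004767 mol.
n(H2C2O4) = 0.004767 / 2 = 0.002383 mol.
mass of H2C2O4 = 0.002383 x 90.03 = 0.2146 g.
% purity = 0.2146 / 1.4266 x 100 = 15.0%.

15.0%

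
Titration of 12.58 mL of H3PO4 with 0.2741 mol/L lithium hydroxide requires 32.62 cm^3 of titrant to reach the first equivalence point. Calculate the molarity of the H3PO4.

n(LiOH) = 0.2741 x 0.03262 = 0.008941 mol.
At the first equivalence point, 1 mol OH^- react per mol H3PO4, so n(H3PO4) = 0.008941 / 1 = 0.008941 mol.
[H3PO4] = 0.008941 / 0.01258 L = 0.711 M.

0.711 M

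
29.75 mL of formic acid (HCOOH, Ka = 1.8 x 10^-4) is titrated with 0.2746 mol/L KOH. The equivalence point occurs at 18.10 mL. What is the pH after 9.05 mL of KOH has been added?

9.05 mL is exactly half the equivalence volume (18.10/2), i.e. the half-equivalence point.
There, n(HA) = n(A^-), so pH = pKa = -log(1.8 x 10^-4) = 3.74.

3.74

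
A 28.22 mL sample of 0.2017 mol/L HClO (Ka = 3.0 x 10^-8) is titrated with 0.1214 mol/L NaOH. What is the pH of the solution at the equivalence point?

n(HClO) = 0.2017 x 0.02822 = 0.005692 mol; V(NaOH) at equivalence = 0.005692/0.1214 = 0.04689 L.
At equivalence all the acid is converted to ClO-; total volume = 0.02822 + 0.04689 = 0.07511 L, so [ClO-] = 0.005692/0.07511 = 0.07579 M.
Kb = Kw/Ka = 1.0e-14 / 3.0 x 10^-8 = 3.33e-7.
[OH^-] = sqrt(Kb x [ClO-]) = sqrt(3.33e-7 x 0.07579) = 0.000159 M.
pOH = 3.80, so pH = 14.00 - 3.80 = 10.20.

10.20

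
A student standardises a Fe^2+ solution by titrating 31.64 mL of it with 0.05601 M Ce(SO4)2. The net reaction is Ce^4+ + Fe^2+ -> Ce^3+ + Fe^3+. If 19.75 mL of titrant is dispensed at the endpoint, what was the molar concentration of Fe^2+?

n(Ce(SO4)2) = 0.05601 x 0.01975 = 0.001106 mol.
From the balanced equation, 1 mol Ce(SO4)2 reacts with 1 mol Fe^2+, so n(Fe^2+) = 0.001106 x 1/1 = 0.001106 mol.
[Fe^2+] = 0.001106 / 0.03164 L = 0.0350 M.

0.0350 M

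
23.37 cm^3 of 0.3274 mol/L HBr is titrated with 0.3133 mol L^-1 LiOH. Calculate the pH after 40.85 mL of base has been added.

n(acid) = 0.3274 x 0.02337 = 0.007651 mol; n(LiOH) added = 0.3133 x 0.04085 = 0.01280 mol.
Base is in excess by 0.01280 - 0.007651 = 0.005147 mol in a total volume of 0.06422 L.
[OH^-] = 0.005147/0.06422 = 0.08015 M, so pOH = 1.10 and pH = 14.00 - 1.10 = 12.90.

12.90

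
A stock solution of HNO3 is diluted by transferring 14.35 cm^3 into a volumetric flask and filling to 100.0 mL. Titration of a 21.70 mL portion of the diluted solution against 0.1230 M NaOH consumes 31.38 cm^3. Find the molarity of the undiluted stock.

1.24 M

n(NaOH) = 0.1230 x 0.03138 = 0.003860 mol.
n(HNO3) in the aliquot = 0.003860 mol.
[diluted HNO3] = 0.003860 / 0.02170 = 0.1779 M.
Dilution factor = 100.0/14.35 = 6.969, so [stock] = 0.1779 x 6.969 = 1.24 M.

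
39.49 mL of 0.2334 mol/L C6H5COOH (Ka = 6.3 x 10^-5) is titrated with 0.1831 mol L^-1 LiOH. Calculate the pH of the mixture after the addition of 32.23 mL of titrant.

Initial n(C6H5COOH) = 0.2334 x 0.03949 = 0.009217 mol.
n(LiOH) added = 0.1831 x 0.03223 = 0.005901 mol, converting that many moles of C6H5COOH to C6H5COO-.
Remaining n(C6H5COOH) = 0.003316 mol; n(C6H5COO-) = 0.005901 mol.
By Henderson-Hasselbalch, pH = pKa + log([A^-]/[HA]) = 4.20 + log(0.005901/0.003316) = 4.20 + (+0.25) = 4.45.

4.45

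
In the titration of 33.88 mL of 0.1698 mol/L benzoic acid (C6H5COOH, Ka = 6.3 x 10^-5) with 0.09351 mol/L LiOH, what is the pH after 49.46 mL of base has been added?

4.81

Initial n(C6H5COOH) = 0.1698 x 0.03388 = 0.005753 mol.
n(LiOH) added = 0.09351 x 0.04946 = 0.004625 mol, converting that many moles of C6H5COOH to C6H5COO-.
Remaining n(C6H5COOH) = 0.001128 mol; n(C6H5COO-) = 0.004625 mol.
By Henderson-Hasselbalch, pH = pKa + log([A^-]/[HA]) = 4.20 + log(0.004625/0.001128) = 4.20 + (+0.61) = 4.81.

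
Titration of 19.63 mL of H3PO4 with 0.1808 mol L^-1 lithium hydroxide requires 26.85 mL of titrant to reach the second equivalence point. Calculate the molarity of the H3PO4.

0.124 M

n(LiOH) = 0.1808 x 0.02685 = 0.004854 mol.
At the second equivalence point, 2 mol OH^- react per mol H3PO4, so n(H3PO4) = 0.004854 / 2 = 0.002427 mol.
[H3PO4] = 0.002427 / 0.01963 L = 0.124 M.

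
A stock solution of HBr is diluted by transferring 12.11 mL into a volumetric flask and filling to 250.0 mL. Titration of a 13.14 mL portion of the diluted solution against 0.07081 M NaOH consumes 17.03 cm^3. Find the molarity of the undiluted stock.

1.89 M

n(NaOH) = 0.07081 x 0.01703 = 0.001206 mol.
n(HBr) in the aliquot = 0.001206 mol.
[diluted HBr] = 0.001206 / 0.01314 = 0.09177 M.
Dilution factor = 250.0/12.11 = 20.64, so [stock] = 0.09177 x 20.64 = 1.89 M.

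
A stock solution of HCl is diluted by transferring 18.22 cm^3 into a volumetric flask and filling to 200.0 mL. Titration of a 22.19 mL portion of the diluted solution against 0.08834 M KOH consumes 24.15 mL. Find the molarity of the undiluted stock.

n(KOH) = 0.08834 x 0.02415 = 0.002133 mol.
n(HCl) in the aliquot = 0.002133 mol.
[diluted HCl] = 0.002133 / 0.02219 = 0.09614 M.
Dilution factor = 200.0/18.22 = 10.98, so [stock] = 0.09614 x 10.98 = 1.06 M.

1.06 M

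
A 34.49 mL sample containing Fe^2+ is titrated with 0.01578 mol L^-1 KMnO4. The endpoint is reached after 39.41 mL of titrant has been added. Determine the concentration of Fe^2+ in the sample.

n(KMnO4) = 0.01578 x 0.03941 = 0.0006219 mol.
From the balanced equation, 1 mol KMnO4 reacts with 5 mol Fe^2+, so n(Fe^2+) = 0.0006219 x 5/1 = 0.003109 mol.
[Fe^2+] = 0.003109 / 0.03449 L = 0.0902 M.

0.0902 M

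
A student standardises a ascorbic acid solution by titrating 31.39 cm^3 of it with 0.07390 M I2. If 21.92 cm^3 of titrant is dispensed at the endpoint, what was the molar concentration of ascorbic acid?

0.0516 M

n(I2) = 0.07390 x 0.02192 = 0.001620 mol.
From the balanced equation, 1 mol I2 reacts with 1 mol ascorbic acid, so n(ascorbic acid) = 0.001620 x 1/1 = 0.001620 mol.
[ascorbic acid] = 0.001620 / 0.03139 L = 0.0516 M.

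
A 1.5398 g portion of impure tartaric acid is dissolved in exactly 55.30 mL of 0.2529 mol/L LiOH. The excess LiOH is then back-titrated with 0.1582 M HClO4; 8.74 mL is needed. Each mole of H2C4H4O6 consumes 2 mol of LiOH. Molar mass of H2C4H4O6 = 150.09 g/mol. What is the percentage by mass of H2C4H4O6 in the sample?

61.4%

Total n(LiOH) added = 0.2529 x 0.05530 = 0.01399 mol.
n(HClO4) used = 0.1582 x 0.008740 = 0.001383 mol, which equals the excess n(LiOH).
So n(LiOH) consumed by the sample = 0.01399 - 0.001383 = 0.01260 mol.
n(H2C4H4O6) = 0.01260 / 2 = 0.006301 mol.
mass H2C4H4O6 = 0.006301 x 150.09 = 0.9458 g, so %H2C4H4O6 = 0.9458/1.5398 x 100 = 61.4%.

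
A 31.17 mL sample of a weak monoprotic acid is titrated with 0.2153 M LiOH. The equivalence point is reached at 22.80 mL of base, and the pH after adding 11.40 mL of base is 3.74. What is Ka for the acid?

11.40 mL is half of the equivalence volume, so this is the half-equivalence point where [HA] = [A^-].
At half-equivalence pH = pKa, so pKa = 3.74.
Ka = 10^(-3.74) = 1.8 x 10^-4.

1.8 x 10^-4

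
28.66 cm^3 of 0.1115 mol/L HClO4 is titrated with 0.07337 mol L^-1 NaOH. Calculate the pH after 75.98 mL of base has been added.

n(acid) = 0.1115 x 0.02866 = 0.003196 mol; n(NaOH) added = 0.07337 x 0.07598 = 0.005575 mol.
Base is in excess by 0.005575 - 0.003196 = 0.002379 mol in a total volume of 0.1046 L.
[OH^-] = 0.002379/0.1046 = 0.02274 M, so pOH = 1.64 and pH = 14.00 - 1.64 = 12.36.

12.36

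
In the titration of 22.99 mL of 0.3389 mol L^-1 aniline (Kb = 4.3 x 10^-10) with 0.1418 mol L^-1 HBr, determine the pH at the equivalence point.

n(C6H5NH2) = 0.3389 x 0.02299 = 0.007791 mol; V(HBr) at equivalence = 0.007791/0.1418 = 0.05495 L.
At equivalence the base is fully converted to C6H5NH3+; total volume = 0.07794 L, so [C6H5NH3+] = 0.007791/0.07794 = 0.09997 M.
Ka(C6H5NH3+) = Kw/Kb = 1.0e-14 / 4.3 x 10^-10 = 2.33e-5.
[H^+] = sqrt(Ka x [C6H5NH3+]) = sqrt(2.33e-5 x 0.09997) = 0.00152 M.
pH = -log(0.00152) = 2.82.

2.82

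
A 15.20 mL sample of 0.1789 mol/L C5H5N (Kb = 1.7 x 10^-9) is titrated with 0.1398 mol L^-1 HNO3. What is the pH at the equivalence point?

n(C5H5N) = 0.1789 x 0.01520 = 0.002719 mol; V(HNO3) at equivalence = 0.002719/0.1398 = 0.01945 L.
At equivalence the base is fully converted to C5H5NH+; total volume = 0.03465 L, so [C5H5NH+] = 0.002719/0.03465 = 0.07848 M.
Ka(C5H5NH+) = Kw/Kb = 1.0e-14 / 1.7 x 10^-9 = 5.88e-6.
[H^+] = sqrt(Ka x [C5H5NH+]) = sqrt(5.88e-6 x 0.07848) = 0.000679 M.
pH = -log(0.000679) = 3.17.

3.17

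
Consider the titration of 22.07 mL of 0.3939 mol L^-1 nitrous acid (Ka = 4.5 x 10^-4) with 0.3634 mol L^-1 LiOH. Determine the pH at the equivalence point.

n(HNO2) = 0.3939 x 0.02207 = 0.008693 mol; V(LiOH) at equivalence = 0.008693/0.3634 = 0.02392 L.
At equivalence all the acid is converted to NO2-; total volume = 0.02207 + 0.02392 = 0.04599 L, so [NO2-] = 0.008693/0.04599 = 0.1890 M.
Kb = Kw/Ka = 1.0e-14 / 4.5 x 10^-4 = 2.22e-11.
[OH^-] = sqrt(Kb x [NO2-]) = sqrt(2.22e-11 x 0.1890) = 2.05e-6 M.
pOH = 5.69, so pH = 14.00 - 5.69 = 8.31.

8.31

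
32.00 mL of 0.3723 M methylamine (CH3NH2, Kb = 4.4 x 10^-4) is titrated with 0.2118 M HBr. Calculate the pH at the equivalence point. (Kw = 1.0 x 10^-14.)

5.76

n(CH3NH2) = 0.3723 x 0.03200 = 0.01191 mol; V(HBr) at equivalence = 0.01191/0.2118 = 0.05625 L.
At equivalence the base is fully converted to CH3NH3+; total volume = 0.08825 L, so [CH3NH3+] = 0.01191/0.08825 = 0.1350 M.
Ka(CH3NH3+) = Kw/Kb = 1.0e-14 / 4.4 x 10^-4 = 2.27e-11.
[H^+] = sqrt(Ka x [CH3NH3+]) = sqrt(2.27e-11 x 0.1350) = 1.75e-6 M.
pH = -log(1.75e-6) = 5.76.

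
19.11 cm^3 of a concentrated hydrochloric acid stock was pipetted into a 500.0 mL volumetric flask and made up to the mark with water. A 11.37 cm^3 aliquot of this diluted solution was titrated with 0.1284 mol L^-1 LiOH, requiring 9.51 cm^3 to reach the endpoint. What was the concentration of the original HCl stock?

2.81 M

n(LiOH) = 0.1284 x 0.009510 = 0.001221 mol.
n(HCl) in the aliquot = 0.001221 mol.
[diluted HCl] = 0.001221 / 0.01137 = 0.1074 M.
Dilution factor = 500.0/19.11 = 26.16, so [stock] = 0.1074 x 26.16 = 2.81 M.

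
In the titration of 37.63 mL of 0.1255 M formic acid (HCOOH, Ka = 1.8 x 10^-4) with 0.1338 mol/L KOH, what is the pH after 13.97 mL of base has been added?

3.56

Initial n(HCOOH) = 0.1255 x 0.03763 = 0.004723 mol.
n(KOH) added = 0.1338 x 0.01397 = 0.001869 mol, converting that many moles of HCOOH to HCOO-.
Remaining n(HCOOH) = 0.002853 mol; n(HCOO-) = 0.001869 mol.
By Henderson-Hasselbalch, pH = pKa + log([A^-]/[HA]) = 3.74 + log(0.001869/0.002853) = 3.74 + (-0.18) = 3.56.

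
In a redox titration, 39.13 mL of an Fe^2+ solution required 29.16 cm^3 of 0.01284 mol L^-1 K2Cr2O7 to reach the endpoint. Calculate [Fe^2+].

0.0574 M

n(K2Cr2O7) = 0.01284 x 0.02916 = 0.0003744 mol.
From the balanced equation, 1 mol K2Cr2O7 reacts with 6 mol Fe^2+, so n(Fe^2+) = 0.0003744 x 6/1 = 0.002246 mol.
[Fe^2+] = 0.002246 / 0.03913 L = 0.0574 M.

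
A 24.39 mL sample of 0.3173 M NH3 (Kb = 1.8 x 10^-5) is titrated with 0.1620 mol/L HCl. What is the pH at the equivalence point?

5.11

n(NH3) = 0.3173 x 0.02439 = 0.007739 mol; V(HCl) at equivalence = 0.007739/0.1620 = 0.04777 L.
At equivalence the base is fully converted to NH4+; total volume = 0.07216 L, so [NH4+] = 0.007739/0.07216 = 0.1072 M.
Ka(NH4+) = Kw/Kb = 1.0e-14 / 1.8 x 10^-5 = 5.56e-10.
[H^+] = sqrt(Ka x [NH4+]) = sqrt(5.56e-10 x 0.1072) = 7.72e-6 M.
pH = -log(7.72e-6) = 5.11.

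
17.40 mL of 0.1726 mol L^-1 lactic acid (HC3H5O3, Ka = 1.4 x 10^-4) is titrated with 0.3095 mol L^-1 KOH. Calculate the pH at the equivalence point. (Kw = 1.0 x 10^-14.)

8.45

n(HC3H5O3) = 0.1726 x 0.01740 = 0.003003 mol; V(KOH) at equivalence = 0.003003/0.3095 = 0.009704 L.
At equivalence all the acid is converted to C3H5O3-; total volume = 0.01740 + 0.009704 = 0.02710 L, so [C3H5O3-] = 0.003003/0.02710 = 0.1108 M.
Kb = Kw/Ka = 1.0e-14 / 1.4 x 10^-4 = 7.14e-11.
[OH^-] = sqrt(Kb x [C3H5O3-]) = sqrt(7.14e-11 x 0.1108) = 2.81e-6 M.
pOH = 5.55, so pH = 14.00 - 5.55 = 8.45.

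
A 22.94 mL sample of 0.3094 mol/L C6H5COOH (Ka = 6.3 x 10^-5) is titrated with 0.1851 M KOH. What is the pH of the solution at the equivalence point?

n(C6H5COOH) = 0.3094 x 0.02294 = 0.007098 mol; V(KOH) at equivalence = 0.007098/0.1851 = 0.03834 L.
At equivalence all the acid is converted to C6H5COO-; total volume = 0.02294 + 0.03834 = 0.06128 L, so [C6H5COO-] = 0.007098/0.06128 = 0.1158 M.
Kb = Kw/Ka = 1.0e-14 / 6.3 x 10^-5 = 1.59e-10.
[OH^-] = sqrt(Kb x [C6H5COO-]) = sqrt(1.59e-10 x 0.1158) = 4.29e-6 M.
pOH = 5.37, so pH = 14.00 - 5.37 = 8.63.

8.63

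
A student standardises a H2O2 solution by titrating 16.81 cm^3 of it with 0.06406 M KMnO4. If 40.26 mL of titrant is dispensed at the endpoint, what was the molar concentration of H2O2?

0.384 M

n(KMnO4) = 0.06406 x 0.04026 = 0.002579 mol.
From the balanced equation, 2 mol KMnO4 reacts with 5 mol H2O2, so n(H2O2) = 0.002579 x 5/2 = 0.006448 mol.
[H2O2] = 0.006448 / 0.01681 L = 0.384 M.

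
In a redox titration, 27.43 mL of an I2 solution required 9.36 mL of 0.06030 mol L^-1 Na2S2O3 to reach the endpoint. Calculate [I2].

n(Na2S2O3) = 0.06030 x 0.009360 = 0.0005644 mol.
From the balanced equation, 2 mol Na2S2O3 reacts with 1 mol I2, so n(I2) = 0.0005644 x 1/2 = 0.0002822 mol.
[I2] = 0.0002822 / 0.02743 L = 0.0103 M.

0.0103 M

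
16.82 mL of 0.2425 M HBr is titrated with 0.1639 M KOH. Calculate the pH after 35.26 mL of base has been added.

12.51

n(acid) = 0.2425 x 0.01682 = 0.004079 mol; n(KOH) added = 0.1639 x 0.03526 = 0.005779 mol.
Base is in excess by 0.005779 - 0.004079 = 0.001700 mol in a total volume of 0.05208 L.
[OH^-] = 0.001700/0.05208 = 0.03265 M, so pOH = 1.49 and pH = 14.00 - 1.49 = 12.51.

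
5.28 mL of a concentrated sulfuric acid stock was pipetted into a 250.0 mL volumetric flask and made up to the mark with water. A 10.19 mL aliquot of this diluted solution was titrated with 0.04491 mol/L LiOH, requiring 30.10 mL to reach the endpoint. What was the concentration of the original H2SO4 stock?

n(LiOH) = 0.04491 x 0.03010 = 0.001352 mol.
n(H2SO4) in the aliquot = 0.001352 x 1/2 = 0.0006759 mol.
[diluted H2SO4] = 0.0006759 / 0.01019 = 0.06633 M.
Dilution factor = 250.0/5.280 = 47.35, so [stock] = 0.06633 x 47.35 = 3.14 M.

3.14 M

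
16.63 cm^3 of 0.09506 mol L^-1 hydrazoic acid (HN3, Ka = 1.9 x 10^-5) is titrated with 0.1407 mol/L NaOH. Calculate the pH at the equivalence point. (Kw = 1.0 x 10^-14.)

n(HN3) = 0.09506 x 0.01663 = 0.001581 mol; V(NaOH) at equivalence = 0.001581/0.1407 = 0.01124 L.
At equivalence all the acid is converted to N3-; total volume = 0.01663 + 0.01124 = 0.02787 L, so [N3-] = 0.001581/0.02787 = 0.05673 M.
Kb = Kw/Ka = 1.0e-14 / 1.9 x 10^-5 = 5.26e-10.
[OH^-] = sqrt(Kb x [N3-]) = sqrt(5.26e-10 x 0.05673) = 5.46e-6 M.
pOH = 5.26, so pH = 14.00 - 5.26 = 8.74.

8.74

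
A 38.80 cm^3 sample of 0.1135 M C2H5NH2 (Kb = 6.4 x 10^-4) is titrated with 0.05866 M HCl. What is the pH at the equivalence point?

6.11

n(C2H5NH2) = 0.1135 x 0.03880 = 0.004404 mol; V(HCl) at equivalence = 0.004404/0.05866 = 0.07507 L.
At equivalence the base is fully converted to C2H5NH3+; total volume = 0.1139 L, so [C2H5NH3+] = 0.004404/0.1139 = 0.03867 M.
Ka(C2H5NH3+) = Kw/Kb = 1.0e-14 / 6.4 x 10^-4 = 1.56e-11.
[H^+] = sqrt(Ka x [C2H5NH3+]) = sqrt(1.56e-11 x 0.03867) = 7.77e-7 M.
pH = -log(7.77e-7) = 6.11.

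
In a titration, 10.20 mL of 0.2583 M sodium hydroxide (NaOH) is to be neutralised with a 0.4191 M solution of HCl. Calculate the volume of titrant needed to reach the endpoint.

6.29 mL

n(NaOH) = 0.2583 mol/L x 0.01020 L = 0.002635 mol.
At equivalence n(HCl) = n(NaOH) = 0.002635 mol.
V(HCl) = 0.002635 / 0.4191 = 0.006286 L = 6.29 mL.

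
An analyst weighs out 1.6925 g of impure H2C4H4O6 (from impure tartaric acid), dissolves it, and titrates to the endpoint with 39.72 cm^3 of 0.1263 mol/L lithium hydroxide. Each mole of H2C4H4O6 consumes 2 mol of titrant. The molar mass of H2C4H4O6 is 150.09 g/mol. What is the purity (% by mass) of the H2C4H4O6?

n(LiOH) = 0.1263 x 0.03972 = 0.005017 mol.
n(H2C4H4O6) = 0.005017 / 2 = 0.002508 mol.
mass of H2C4H4O6 = 0.002508 x 150.09 = 0.3765 g.
% purity = 0.3765 / 1.6925 x 100 = 22.2%.

22.2%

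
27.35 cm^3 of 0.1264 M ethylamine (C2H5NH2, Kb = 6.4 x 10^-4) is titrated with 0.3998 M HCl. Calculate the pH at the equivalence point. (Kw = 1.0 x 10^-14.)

5.91

n(C2H5NH2) = 0.1264 x 0.02735 = 0.003457 mol; V(HCl) at equivalence = 0.003457/0.3998 = 0.008647 L.
At equivalence the base is fully converted to C2H5NH3+; total volume = 0.03600 L, so [C2H5NH3+] = 0.003457/0.03600 = 0.09604 M.
Ka(C2H5NH3+) = Kw/Kb = 1.0e-14 / 6.4 x 10^-4 = 1.56e-11.
[H^+] = sqrt(Ka x [C2H5NH3+]) = sqrt(1.56e-11 x 0.09604) = 1.22e-6 M.
pH = -log(1.22e-6) = 5.91.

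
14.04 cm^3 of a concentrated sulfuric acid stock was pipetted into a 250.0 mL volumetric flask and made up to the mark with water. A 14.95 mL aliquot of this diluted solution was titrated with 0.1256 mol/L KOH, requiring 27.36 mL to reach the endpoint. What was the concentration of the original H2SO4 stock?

n(KOH) = 0.1256 x 0.02736 = 0.003436 mol.
n(H2SO4) in the aliquot = 0.003436 x 1/2 = 0.001718 mol.
[diluted H2SO4] = 0.001718 / 0.01495 = 0.1149 M.
Dilution factor = 250.0/14.04 = 17.81, so [stock] = 0.1149 x 17.81 = 2.05 M.

2.05 M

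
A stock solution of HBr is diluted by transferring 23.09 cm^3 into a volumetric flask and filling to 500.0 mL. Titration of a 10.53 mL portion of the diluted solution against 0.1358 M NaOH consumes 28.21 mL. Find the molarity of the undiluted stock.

n(NaOH) = 0.1358 x 0.02821 = 0.003831 mol.
n(HBr) in the aliquot = 0.003831 mol.
[diluted HBr] = 0.003831 / 0.01053 = 0.3638 M.
Dilution factor = 500.0/23.09 = 21.65, so [stock] = 0.3638 x 21.65 = 7.88 M.

7.88 M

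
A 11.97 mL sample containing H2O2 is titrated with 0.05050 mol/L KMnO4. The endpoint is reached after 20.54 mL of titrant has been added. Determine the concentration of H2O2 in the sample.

0.217 M

n(KMnO4) = 0.05050 x 0.02054 = 0.001037 mol.
From the balanced equation, 2 mol KMnO4 reacts with 5 mol H2O2, so n(H2O2) = 0.001037 x 5/2 = 0.002593 mol.
[H2O2] = 0.002593 / 0.01197 L = 0.217 M.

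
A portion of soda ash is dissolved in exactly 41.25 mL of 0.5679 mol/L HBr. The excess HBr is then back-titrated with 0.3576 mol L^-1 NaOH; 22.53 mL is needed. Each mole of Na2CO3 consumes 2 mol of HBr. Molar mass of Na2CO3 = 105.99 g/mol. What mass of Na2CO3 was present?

0.814 g

Total n(HBr) added = 0.5679 x 0.04125 = 0.02343 mol.
n(NaOH) used = 0.3576 x 0.02253 = 0.008057 mol, which equals the excess n(HBr).
So n(HBr) consumed by the sample = 0.02343 - 0.008057 = 0.01537 mol.
n(Na2CO3) = 0.01537 / 2 = 0.007685 mol.
mass = 0.007685 mol x 105.99 g/mol = 0.814 g.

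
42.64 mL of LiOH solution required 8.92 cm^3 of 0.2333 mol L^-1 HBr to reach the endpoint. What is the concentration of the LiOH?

0.0488 M

n(HBr) delivered = 0.2333 x 0.008920 = 0.002081 mol.
For a 1:1 reaction, n(LiOH) = 0.002081 mol.
[LiOH] = 0.002081 mol / 0.04264 L = 0.0488 M.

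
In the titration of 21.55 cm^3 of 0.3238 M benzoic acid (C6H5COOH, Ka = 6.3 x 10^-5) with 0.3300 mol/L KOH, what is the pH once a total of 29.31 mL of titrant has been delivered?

n(acid) = 0.3238 x 0.02155 = 0.006978 mol; n(KOH) added = 0.3300 x 0.02931 = 0.009672 mol.
Base is in excess by 0.009672 - 0.006978 = 0.002694 mol in a total volume of 0.05086 L.
[OH^-] = 0.002694/0.05086 = 0.05298 M, so pOH = 1.28 and pH = 14.00 - 1.28 = 12.72.

12.72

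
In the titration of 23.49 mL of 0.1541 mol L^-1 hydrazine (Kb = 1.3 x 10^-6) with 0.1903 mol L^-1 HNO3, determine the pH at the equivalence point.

4.59

n(N2H4) = 0.1541 x 0.02349 = 0.003620 mol; V(HNO3) at equivalence = 0.003620/0.1903 = 0.01902 L.
At equivalence the base is fully converted to N2H5+; total volume = 0.04251 L, so [N2H5+] = 0.003620/0.04251 = 0.08515 M.
Ka(N2H5+) = Kw/Kb = 1.0e-14 / 1.3 x 10^-6 = 7.69e-9.
[H^+] = sqrt(Ka x [N2H5+]) = sqrt(7.69e-9 x 0.08515) = 2.56e-5 M.
pH = -log(2.56e-5) = 4.59.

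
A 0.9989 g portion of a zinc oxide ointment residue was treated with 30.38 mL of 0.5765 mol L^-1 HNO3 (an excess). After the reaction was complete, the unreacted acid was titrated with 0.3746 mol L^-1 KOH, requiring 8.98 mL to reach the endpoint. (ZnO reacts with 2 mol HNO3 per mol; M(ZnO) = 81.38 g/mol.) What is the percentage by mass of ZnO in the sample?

57.6%

Total n(HNO3) added = 0.5765 x 0.03038 = 0.01751 mol.
n(KOH) used = 0.3746 x 0.008980 = 0.003364 mol, which equals the excess n(HNO3).
So n(HNO3) consumed by the sample = 0.01751 - 0.003364 = 0.01415 mol.
n(ZnO) = 0.01415 / 2 = 0.007075 mol.
mass ZnO = 0.007075 x 81.38 = 0.5758 g, so %ZnO = 0.5758/0.9989 x 100 = 57.6%.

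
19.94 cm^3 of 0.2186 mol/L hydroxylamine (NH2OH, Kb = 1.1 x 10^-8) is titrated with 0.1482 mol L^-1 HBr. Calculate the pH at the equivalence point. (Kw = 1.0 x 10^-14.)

n(NH2OH) = 0.2186 x 0.01994 = 0.004359 mol; V(HBr) at equivalence = 0.004359/0.1482 = 0.02941 L.
At equivalence the base is fully converted to NH3OH+; total volume = 0.04935 L, so [NH3OH+] = 0.004359/0.04935 = 0.08832 M.
Ka(NH3OH+) = Kw/Kb = 1.0e-14 / 1.1 x 10^-8 = 9.09e-7.
[H^+] = sqrt(Ka x [NH3OH+]) = sqrt(9.09e-7 x 0.08832) = 0.000283 M.
pH = -log(0.000283) = 3.55.

3.55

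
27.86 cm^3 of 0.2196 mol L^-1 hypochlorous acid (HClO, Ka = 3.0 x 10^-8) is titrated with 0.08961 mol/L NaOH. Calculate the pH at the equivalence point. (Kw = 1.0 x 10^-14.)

10.16

n(HClO) = 0.2196 x 0.02786 = 0.006118 mol; V(NaOH) at equivalence = 0.006118/0.08961 = 0.06827 L.
At equivalence all the acid is converted to ClO-; total volume = 0.02786 + 0.06827 = 0.09613 L, so [ClO-] = 0.006118/0.09613 = 0.06364 M.
Kb = Kw/Ka = 1.0e-14 / 3.0 x 10^-8 = 3.33e-7.
[OH^-] = sqrt(Kb x [ClO-]) = sqrt(3.33e-7 x 0.06364) = 0.000146 M.
pOH = 3.84, so pH = 14.00 - 3.84 = 10.16.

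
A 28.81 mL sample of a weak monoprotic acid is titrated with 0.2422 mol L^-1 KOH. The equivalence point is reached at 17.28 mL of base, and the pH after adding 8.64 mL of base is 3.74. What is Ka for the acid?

8.64 mL is half of the equivalence volume, so this is the half-equivalence point where [HA] = [A^-].
At half-equivalence pH = pKa, so pKa = 3.74.
Ka = 10^(-3.74) = 1.8 x 10^-4.

1.8 x 10^-4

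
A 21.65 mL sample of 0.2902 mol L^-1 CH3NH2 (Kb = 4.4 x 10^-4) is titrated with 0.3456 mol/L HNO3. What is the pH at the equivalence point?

n(CH3NH2) = 0.2902 x 0.02165 = 0.006283 mol; V(HNO3) at equivalence = 0.006283/0.3456 = 0.01818 L.
At equivalence the base is fully converted to CH3NH3+; total volume = 0.03983 L, so [CH3NH3+] = 0.006283/0.03983 = 0.1577 M.
Ka(CH3NH3+) = Kw/Kb = 1.0e-14 / 4.4 x 10^-4 = 2.27e-11.
[H^+] = sqrt(Ka x [CH3NH3+]) = sqrt(2.27e-11 x 0.1577) = 1.89e-6 M.
pH = -log(1.89e-6) = 5.72.

5.72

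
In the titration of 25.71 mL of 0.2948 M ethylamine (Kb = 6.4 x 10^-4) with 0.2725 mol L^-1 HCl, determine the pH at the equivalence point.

5.83

n(C2H5NH2) = 0.2948 x 0.02571 = 0.007579 mol; V(HCl) at equivalence = 0.007579/0.2725 = 0.02781 L.
At equivalence the base is fully converted to C2H5NH3+; total volume = 0.05352 L, so [C2H5NH3+] = 0.007579/0.05352 = 0.1416 M.
Ka(C2H5NH3+) = Kw/Kb = 1.0e-14 / 6.4 x 10^-4 = 1.56e-11.
[H^+] = sqrt(Ka x [C2H5NH3+]) = sqrt(1.56e-11 x 0.1416) = 1.49e-6 M.
pH = -log(1.49e-6) = 5.83.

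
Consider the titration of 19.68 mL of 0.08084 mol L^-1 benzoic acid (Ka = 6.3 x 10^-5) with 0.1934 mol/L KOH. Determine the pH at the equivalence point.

n(C6H5COOH) = 0.08084 x 0.01968 = 0.001591 mol; V(KOH) at equivalence = 0.001591/0.1934 = 0.008226 L.
At equivalence all the acid is converted to C6H5COO-; total volume = 0.01968 + 0.008226 = 0.02791 L, so [C6H5COO-] = 0.001591/0.02791 = 0.05701 M.
Kb = Kw/Ka = 1.0e-14 / 6.3 x 10^-5 = 1.59e-10.
[OH^-] = sqrt(Kb x [C6H5COO-]) = sqrt(1.59e-10 x 0.05701) = 3.01e-6 M.
pOH = 5.52, so pH = 14.00 - 5.52 = 8.48.

8.48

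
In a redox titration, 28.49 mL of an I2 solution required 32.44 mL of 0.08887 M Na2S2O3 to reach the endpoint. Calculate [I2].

0.0506 M

n(Na2S2O3) = 0.08887 x 0.03244 = 0.002883 mol.
From the balanced equation, 2 mol Na2S2O3 reacts with 1 mol I2, so n(I2) = 0.002883 x 1/2 = 0.001441 mol.
[I2] = 0.001441 / 0.02849 L = 0.0506 M.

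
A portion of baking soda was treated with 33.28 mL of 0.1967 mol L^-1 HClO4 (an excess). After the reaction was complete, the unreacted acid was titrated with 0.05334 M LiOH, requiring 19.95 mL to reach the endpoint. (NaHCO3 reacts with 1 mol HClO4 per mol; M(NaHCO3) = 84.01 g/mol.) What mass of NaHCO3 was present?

Total n(HClO4) added = 0.1967 x 0.03328 = 0.006546 mol.
n(LiOH) used = 0.05334 x 0.01995 = 0.001064 mol, which equals the excess n(HClO4).
So n(HClO4) consumed by the sample = 0.006546 - 0.001064 = 0.005482 mol.
n(NaHCO3) = 0.005482 / 1 = 0.005482 mol.
mass = 0.005482 mol x 84.01 g/mol = 0.461 g.

0.461 g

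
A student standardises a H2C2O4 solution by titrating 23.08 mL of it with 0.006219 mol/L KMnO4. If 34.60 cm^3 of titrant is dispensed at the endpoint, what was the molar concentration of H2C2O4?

n(KMnO4) = 0.006219 x 0.03460 = 0.0002152 mol.
From the balanced equation, 2 mol KMnO4 reacts with 5 mol H2C2O4, so n(H2C2O4) = 0.0002152 x 5/2 = 0.0005379 mol.
[H2C2O4] = 0.0005379 / 0.02308 L = 0.0233 M.

0.0233 M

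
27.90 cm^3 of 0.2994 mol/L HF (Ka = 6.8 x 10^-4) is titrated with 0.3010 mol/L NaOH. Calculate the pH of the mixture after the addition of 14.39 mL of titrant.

3.20

Initial n(HF) = 0.2994 x 0.02790 = 0.008353 mol.
n(NaOH) added = 0.3010 x 0.01439 = 0.004331 mol, converting that many moles of HF to F-.
Remaining n(HF) = 0.004022 mol; n(F-) = 0.004331 mol.
By Henderson-Hasselbalch, pH = pKa + log([A^-]/[HA]) = 3.17 + log(0.004331/0.004022) = 3.17 + (+0.03) = 3.20.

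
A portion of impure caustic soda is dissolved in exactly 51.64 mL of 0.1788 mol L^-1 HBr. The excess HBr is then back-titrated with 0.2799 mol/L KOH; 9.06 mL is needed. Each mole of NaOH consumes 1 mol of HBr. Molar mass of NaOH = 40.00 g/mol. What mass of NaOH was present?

Total n(HBr) added = 0.1788 x 0.05164 = 0.009233 mol.
n(KOH) used = 0.2799 x 0.009060 = 0.002536 mol, which equals the excess n(HBr).
So n(HBr) consumed by the sample = 0.009233 - 0.002536 = 0.006697 mol.
n(NaOH) = 0.006697 / 1 = 0.006697 mol.
mass = 0.006697 mol x 40.00 g/mol = 0.268 g.

0.268 g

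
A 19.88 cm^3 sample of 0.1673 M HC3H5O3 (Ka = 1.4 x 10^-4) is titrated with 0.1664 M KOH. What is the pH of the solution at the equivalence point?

8.39

n(HC3H5O3) = 0.1673 x 0.01988 = 0.003326 mol; V(KOH) at equivalence = 0.003326/0.1664 = 0.01999 L.
At equivalence all the acid is converted to C3H5O3-; total volume = 0.01988 + 0.01999 = 0.03987 L, so [C3H5O3-] = 0.003326/0.03987 = 0.08342 M.
Kb = Kw/Ka = 1.0e-14 / 1.4 x 10^-4 = 7.14e-11.
[OH^-] = sqrt(Kb x [C3H5O3-]) = sqrt(7.14e-11 x 0.08342) = 2.44e-6 M.
pOH = 5.61, so pH = 14.00 - 5.61 = 8.39.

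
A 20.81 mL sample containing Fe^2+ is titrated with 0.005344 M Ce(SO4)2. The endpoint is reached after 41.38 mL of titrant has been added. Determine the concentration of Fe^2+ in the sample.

0.0106 M

n(Ce(SO4)2) = 0.005344 x 0.04138 = 0.0002211 mol.
From the balanced equation, 1 mol Ce(SO4)2 reacts with 1 mol Fe^2+, so n(Fe^2+) = 0.0002211 x 1/1 = 0.0002211 mol.
[Fe^2+] = 0.0002211 / 0.02081 L = 0.0106 M.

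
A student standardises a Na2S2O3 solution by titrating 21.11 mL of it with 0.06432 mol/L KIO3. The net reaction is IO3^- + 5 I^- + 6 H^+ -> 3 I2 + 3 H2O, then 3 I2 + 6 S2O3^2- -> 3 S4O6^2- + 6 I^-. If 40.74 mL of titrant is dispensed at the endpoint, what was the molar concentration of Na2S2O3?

n(KIO3) = 0.06432 x 0.04074 = 0.002620 mol.
From the balanced equation, 1 mol KIO3 reacts with 6 mol Na2S2O3, so n(Na2S2O3) = 0.002620 x 6/1 = 0.01572 mol.
[Na2S2O3] = 0.01572 / 0.02111 L = 0.745 M.

0.745 M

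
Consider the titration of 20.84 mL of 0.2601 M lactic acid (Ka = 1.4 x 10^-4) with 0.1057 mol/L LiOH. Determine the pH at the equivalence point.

8.36

n(HC3H5O3) = 0.2601 x 0.02084 = 0.005420 mol; V(LiOH) at equivalence = 0.005420/0.1057 = 0.05128 L.
At equivalence all the acid is converted to C3H5O3-; total volume = 0.02084 + 0.05128 = 0.07212 L, so [C3H5O3-] = 0.005420/0.07212 = 0.07516 M.
Kb = Kw/Ka = 1.0e-14 / 1.4 x 10^-4 = 7.14e-11.
[OH^-] = sqrt(Kb x [C3H5O3-]) = sqrt(7.14e-11 x 0.07516) = 2.32e-6 M.
pOH = 5.64, so pH = 14.00 - 5.64 = 8.36.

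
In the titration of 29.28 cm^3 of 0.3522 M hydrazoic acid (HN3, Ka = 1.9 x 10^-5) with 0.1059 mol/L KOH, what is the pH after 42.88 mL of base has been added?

4.62

Initial n(HN3) = 0.3522 x 0.02928 = 0.01031 mol.
n(KOH) added = 0.1059 x 0.04288 = 0.004541 mol, converting that many moles of HN3 to N3-.
Remaining n(HN3) = 0.005771 mol; n(N3-) = 0.004541 mol.
By Henderson-Hasselbalch, pH = pKa + log([A^-]/[HA]) = 4.72 + log(0.004541/0.005771) = 4.72 + (-0.10) = 4.62.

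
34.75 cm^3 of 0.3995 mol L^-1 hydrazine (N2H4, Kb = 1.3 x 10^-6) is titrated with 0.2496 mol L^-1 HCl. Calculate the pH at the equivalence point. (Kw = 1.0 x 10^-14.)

n(N2H4) = 0.3995 x 0.03475 = 0.01388 mol; V(HCl) at equivalence = 0.01388/0.2496 = 0.05562 L.
At equivalence the base is fully converted to N2H5+; total volume = 0.09037 L, so [N2H5+] = 0.01388/0.09037 = 0.1536 M.
Ka(N2H5+) = Kw/Kb = 1.0e-14 / 1.3 x 10^-6 = 7.69e-9.
[H^+] = sqrt(Ka x [N2H5+]) = sqrt(7.69e-9 x 0.1536) = 3.44e-5 M.
pH = -log(3.44e-5) = 4.46.

4.46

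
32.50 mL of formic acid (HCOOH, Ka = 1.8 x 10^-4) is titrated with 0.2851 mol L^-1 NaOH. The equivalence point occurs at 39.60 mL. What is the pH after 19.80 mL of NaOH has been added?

3.74

19.80 mL is exactly half the equivalence volume (39.60/2), i.e. the half-equivalence point.
There, n(HA) = n(A^-), so pH = pKa = -log(1.8 x 10^-4) = 3.74.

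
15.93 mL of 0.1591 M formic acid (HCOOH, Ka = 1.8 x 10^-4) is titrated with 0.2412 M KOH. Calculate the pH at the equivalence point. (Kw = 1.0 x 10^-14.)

8.36

n(HCOOH) = 0.1591 x 0.01593 = 0.002534 mol; V(KOH) at equivalence = 0.002534/0.2412 = 0.01051 L.
At equivalence all the acid is converted to HCOO-; total volume = 0.01593 + 0.01051 = 0.02644 L, so [HCOO-] = 0.002534/0.02644 = 0.09587 M.
Kb = Kw/Ka = 1.0e-14 / 1.8 x 10^-4 = 5.56e-11.
[OH^-] = sqrt(Kb x [HCOO-]) = sqrt(5.56e-11 x 0.09587) = 2.31e-6 M.
pOH = 5.64, so pH = 14.00 - 5.64 = 8.36.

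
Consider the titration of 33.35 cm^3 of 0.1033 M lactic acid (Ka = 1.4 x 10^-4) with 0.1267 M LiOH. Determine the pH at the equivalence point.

8.30

n(HC3H5O3) = 0.1033 x 0.03335 = 0.003445 mol; V(LiOH) at equivalence = 0.003445/0.1267 = 0.02719 L.
At equivalence all the acid is converted to C3H5O3-; total volume = 0.03335 + 0.02719 = 0.06054 L, so [C3H5O3-] = 0.003445/0.06054 = 0.05690 M.
Kb = Kw/Ka = 1.0e-14 / 1.4 x 10^-4 = 7.14e-11.
[OH^-] = sqrt(Kb x [C3H5O3-]) = sqrt(7.14e-11 x 0.05690) = 2.02e-6 M.
pOH = 5.70, so pH = 14.00 - 5.70 = 8.30.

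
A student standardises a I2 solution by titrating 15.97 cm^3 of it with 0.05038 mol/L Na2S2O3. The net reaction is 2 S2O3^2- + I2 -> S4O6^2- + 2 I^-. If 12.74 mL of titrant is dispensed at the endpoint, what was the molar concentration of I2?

0.0201 M

n(Na2S2O3) = 0.05038 x 0.01274 = 0.0006418 mol.
From the balanced equation, 2 mol Na2S2O3 reacts with 1 mol I2, so n(I2) = 0.0006418 x 1/2 = 0.0003209 mol.
[I2] = 0.0003209 / 0.01597 L = 0.0201 M.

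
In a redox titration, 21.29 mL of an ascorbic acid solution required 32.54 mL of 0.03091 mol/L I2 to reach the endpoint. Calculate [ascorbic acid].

0.0472 M

n(I2) = 0.03091 x 0.03254 = 0.001006 mol.
From the balanced equation, 1 mol I2 reacts with 1 mol ascorbic acid, so n(ascorbic acid) = 0.001006 x 1/1 = 0.001006 mol.
[ascorbic acid] = 0.001006 / 0.02129 L = 0.0472 M.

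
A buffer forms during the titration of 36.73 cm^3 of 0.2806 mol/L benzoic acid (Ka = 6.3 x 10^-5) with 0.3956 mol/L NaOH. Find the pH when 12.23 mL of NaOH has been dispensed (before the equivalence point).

4.15

Initial n(C6H5COOH) = 0.2806 x 0.03673 = 0.01031 mol.
n(NaOH) added = 0.3956 x 0.01223 = 0.004838 mol, converting that many moles of C6H5COOH to C6H5COO-.
Remaining n(C6H5COOH) = 0.005468 mol; n(C6H5COO-) = 0.004838 mol.
By Henderson-Hasselbalch, pH = pKa + log([A^-]/[HA]) = 4.20 + log(0.004838/0.005468) = 4.20 + (-0.05) = 4.15.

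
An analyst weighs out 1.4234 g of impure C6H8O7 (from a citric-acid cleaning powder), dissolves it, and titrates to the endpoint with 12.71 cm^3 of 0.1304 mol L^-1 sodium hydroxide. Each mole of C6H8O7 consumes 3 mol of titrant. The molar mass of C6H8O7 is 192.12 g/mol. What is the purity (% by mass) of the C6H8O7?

n(NaOH) = 0.1304 x 0.01271 = 0.001657 mol.
n(C6H8O7) = 0.001657 / 3 = 0.0005525 mol.
mass of C6H8O7 = 0.0005525 x 192.12 = 0.1061 g.
% purity = 0.1061 / 1.4234 x 100 = 7.46%.

7.46%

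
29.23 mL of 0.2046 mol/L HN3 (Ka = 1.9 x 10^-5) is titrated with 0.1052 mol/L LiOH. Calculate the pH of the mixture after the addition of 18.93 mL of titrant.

4.42

Initial n(HN3) = 0.2046 x 0.02923 = 0.005980 mol.
n(LiOH) added = 0.1052 x 0.01893 = 0.001991 mol, converting that many moles of HN3 to N3-.
Remaining n(HN3) = 0.003989 mol; n(N3-) = 0.001991 mol.
By Henderson-Hasselbalch, pH = pKa + log([A^-]/[HA]) = 4.72 + log(0.001991/0.003989) = 4.72 + (-0.30) = 4.42.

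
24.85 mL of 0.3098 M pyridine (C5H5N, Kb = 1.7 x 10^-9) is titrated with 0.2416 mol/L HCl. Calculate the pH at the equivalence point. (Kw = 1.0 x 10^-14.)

3.05

n(C5H5N) = 0.3098 x 0.02485 = 0.007699 mol; V(HCl) at equivalence = 0.007699/0.2416 = 0.03186 L.
At equivalence the base is fully converted to C5H5NH+; total volume = 0.05671 L, so [C5H5NH+] = 0.007699/0.05671 = 0.1357 M.
Ka(C5H5NH+) = Kw/Kb = 1.0e-14 / 1.7 x 10^-9 = 5.88e-6.
[H^+] = sqrt(Ka x [C5H5NH+]) = sqrt(5.88e-6 x 0.1357) = 0.000894 M.
pH = -log(0.000894) = 3.05.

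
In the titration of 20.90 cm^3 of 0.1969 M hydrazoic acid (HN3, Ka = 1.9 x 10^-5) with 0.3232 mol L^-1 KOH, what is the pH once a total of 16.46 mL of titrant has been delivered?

12.51

n(acid) = 0.1969 x 0.02090 = 0.004115 mol; n(KOH) added = 0.3232 x 0.01646 = 0.005320 mol.
Base is in excess by 0.005320 - 0.004115 = 0.001205 mol in a total volume of 0.03736 L.
[OH^-] = 0.001205/0.03736 = 0.03224 M, so pOH = 1.49 and pH = 14.00 - 1.49 = 12.51.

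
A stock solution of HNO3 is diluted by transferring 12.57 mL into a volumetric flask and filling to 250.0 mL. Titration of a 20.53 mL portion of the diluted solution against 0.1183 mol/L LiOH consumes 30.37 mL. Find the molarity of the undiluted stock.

n(LiOH) = 0.1183 x 0.03037 = 0.003593 mol.
n(HNO3) in the aliquot = 0.003593 mol.
[diluted HNO3] = 0.003593 / 0.02053 = 0.1750 M.
Dilution factor = 250.0/12.57 = 19.89, so [stock] = 0.1750 x 19.89 = 3.48 M.

3.48 M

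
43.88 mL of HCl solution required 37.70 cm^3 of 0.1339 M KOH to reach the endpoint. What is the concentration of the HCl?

0.115 M

n(KOH) delivered = 0.1339 x 0.03770 = 0.005048 mol.
For a 1:1 reaction, n(HCl) = 0.005048 mol.
[HCl] = 0.005048 mol / 0.04388 L = 0.115 M.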